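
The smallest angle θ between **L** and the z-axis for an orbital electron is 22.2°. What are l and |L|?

cos θ_min = l/√(l(l+1)) = √(l/(l+1)), so l/(l+1) = cos²(22.2°) = 0.8572.
l = cos²θ/sin²θ ≈ 6.
Then |L| = ℏ√(6·7) = √42 ℏ.

l = 6, |L| = √42 ℏ ≈ 6.481ℏ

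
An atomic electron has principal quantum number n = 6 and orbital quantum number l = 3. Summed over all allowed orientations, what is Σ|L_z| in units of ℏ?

m_l runs from −3 to 3, i.e. {-3, -2, -1, 0, 1, 2, 3}.
Σ|m_l| = 2(1+2+…+3) = 12.

Σ|L_z| = 12 ℏ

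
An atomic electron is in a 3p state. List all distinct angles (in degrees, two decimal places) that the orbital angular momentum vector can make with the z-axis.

θ ∈ {45.00°, 90.00°, 135.00°}

The 3p subshell has l = 1.
|L|² = l(l+1)ℏ² = 2ℏ², so |L| = √2 ℏ.
cos θ = m_l/√2 for each m_l ∈ {-1, 0, 1}.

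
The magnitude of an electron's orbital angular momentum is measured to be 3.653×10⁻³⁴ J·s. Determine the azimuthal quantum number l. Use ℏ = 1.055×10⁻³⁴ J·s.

|L|/ℏ = (3.653×10⁻³⁴)/(1.055×10⁻³⁴) ≈ 3.463.
(|L|/ℏ)² = l(l+1) ≈ 11.99 ⇒ l = 3.

l = 3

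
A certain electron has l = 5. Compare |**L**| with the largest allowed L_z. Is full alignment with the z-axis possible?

No: L_z,max = 5ℏ < |L| = √30 ℏ ≈ 5.477ℏ

|L| = √30 ℏ ≈ 5.4772ℏ, while L_z,max = lℏ = 5ℏ.
Since |L| > L_z,max, the vector can never point exactly along z; the closest it comes is θ_min = arccos(5/√30) ≈ 24.1°.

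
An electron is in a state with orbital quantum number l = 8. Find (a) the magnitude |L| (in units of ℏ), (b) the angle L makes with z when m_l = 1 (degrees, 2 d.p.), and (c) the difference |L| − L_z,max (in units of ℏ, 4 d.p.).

|L| = ℏ√(8·9) = 6√2 ℏ ≈ 8.485ℏ.
For m_l = 1: cos θ = 1/√72, θ ≈ 83.23°.
|L| − L_z,max = (6√2 − 8)ℏ ≈ 0.4853ℏ.

|L| = 6√2 ℏ ≈ 8.485ℏ; θ(m_l=1) ≈ 83.23°; |L|−L_z,max ≈ 0.4853ℏ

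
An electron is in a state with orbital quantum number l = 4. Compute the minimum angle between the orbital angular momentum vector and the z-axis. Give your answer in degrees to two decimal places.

|L| = √(l(l+1)) ℏ = 2√5 ℏ.
The smallest angle corresponds to the largest L_z, i.e. m_l = l = 4, giving L_z = 4ℏ.
cos θ_min = 4/√20, so θ_min ≈ 26.57°.

θ_min ≈ 26.57°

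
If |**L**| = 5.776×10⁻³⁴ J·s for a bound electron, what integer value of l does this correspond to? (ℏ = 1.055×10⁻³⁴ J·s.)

l = 5

|L|/ℏ = (5.776×10⁻³⁴)/(1.055×10⁻³⁴) ≈ 5.475.
Set l(l+1) = 29.97; the integer solution is l = 5.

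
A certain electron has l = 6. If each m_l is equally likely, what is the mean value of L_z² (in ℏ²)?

⟨L_z²⟩ = 14 ℏ²

m_l runs from −6 to 6, i.e. {-6, -5, -4, -3, -2, -1, 0, 1, 2, 3, 4, 5, 6}.
⟨L_z²⟩ = ℏ²·(Σ m_l²)/(2l+1) = ℏ²·182/13 = 14ℏ².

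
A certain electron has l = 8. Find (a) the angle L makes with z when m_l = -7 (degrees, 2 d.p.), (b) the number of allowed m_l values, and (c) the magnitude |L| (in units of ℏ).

For m_l = -7: cos θ = -7/√72, θ ≈ 145.58°.
There are 2l+1 = 17 values of m_l.
|L| = ℏ√(8·9) = 6√2 ℏ ≈ 8.485ℏ.

θ(m_l=-7) ≈ 145.58°; 17 values; |L| = 6√2 ℏ ≈ 8.485ℏ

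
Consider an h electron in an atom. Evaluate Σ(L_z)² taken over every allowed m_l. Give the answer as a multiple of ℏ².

An h state has l = 5.
m_l ∈ {-5, -4, -3, -2, -1, 0, 1, 2, 3, 4, 5}.
Σ m_l² = 2·(1 + 4 + 9 + 16 + 25) = 110.

Σ(L_z)² = 110 ℏ²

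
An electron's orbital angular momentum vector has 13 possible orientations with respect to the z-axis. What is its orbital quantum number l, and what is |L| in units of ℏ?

l = 6, |L| = √42 ℏ ≈ 6.481ℏ

2l + 1 = 13 ⇒ l = 6.
|L| = ℏ√(l(l+1)) = ℏ√(6·7) = √42 ℏ.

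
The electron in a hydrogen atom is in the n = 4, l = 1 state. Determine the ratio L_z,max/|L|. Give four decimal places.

|L| = √2 ℏ ≈ 1.4142ℏ, while L_z,max = lℏ = 1ℏ.
L_z,max/|L| = 1/√2 = 0.7071.

L_z,max/|L| = 0.7071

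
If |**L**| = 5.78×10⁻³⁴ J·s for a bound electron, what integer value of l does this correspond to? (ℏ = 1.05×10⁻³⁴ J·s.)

l = 5

|L|/ℏ = (5.78×10⁻³⁴)/(1.05×10⁻³⁴) ≈ 5.505.
Set l(l+1) = 30.30; the integer solution is l = 5.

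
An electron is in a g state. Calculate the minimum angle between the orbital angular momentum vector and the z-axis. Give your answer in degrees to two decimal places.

θ_min ≈ 26.57°

For a g orbital, l = 4.
|L| = ℏ√(l(l+1)) = 2√5 ℏ.
The smallest angle corresponds to the largest L_z, i.e. m_l = l = 4, giving L_z = 4ℏ.
cos θ_min = 4/√20, so θ_min ≈ 26.57°.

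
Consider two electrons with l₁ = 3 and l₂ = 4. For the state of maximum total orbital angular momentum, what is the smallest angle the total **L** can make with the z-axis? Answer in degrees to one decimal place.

Angular momentum addition gives L = |l₁ − l₂|, …, l₁ + l₂.
So L can be 1, 2, 3, 4, 5, 6, 7.
The maximum is L = 7, with |L_tot| = ℏ√(7·8) = 2√14 ℏ.
The minimum angle with z is arccos(7/√56) ≈ 20.7°.

θ_min ≈ 20.7°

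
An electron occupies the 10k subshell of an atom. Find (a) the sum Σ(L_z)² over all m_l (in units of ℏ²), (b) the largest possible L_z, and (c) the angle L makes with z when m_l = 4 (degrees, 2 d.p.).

Σ(L_z)² = 280 ℏ²; L_z,max = 7ℏ; θ(m_l=4) ≈ 57.69°

The 10k subshell has l = 7.
Σ m_l² = 280, so Σ(L_z)² = 280 ℏ².
L_z,max = lℏ = 7ℏ.
For m_l = 4: cos θ = 4/√56, θ ≈ 57.69°.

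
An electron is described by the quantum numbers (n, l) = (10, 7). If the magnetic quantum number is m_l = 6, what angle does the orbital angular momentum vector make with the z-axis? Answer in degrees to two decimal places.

|L|² = l(l+1)ℏ² = 56ℏ², so |L| = 2√14 ℏ.
L_z = m_l ℏ = 6ℏ.
cos θ = L_z/|L| = 6/√56, so θ ≈ 36.70°.

θ ≈ 36.70°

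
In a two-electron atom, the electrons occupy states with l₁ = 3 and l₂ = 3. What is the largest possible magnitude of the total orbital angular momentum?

|L_tot|_max = √42 ℏ ≈ 6.481ℏ

Angular momentum addition gives L = |l₁ − l₂|, …, l₁ + l₂.
L ∈ {0, 1, 2, 3, 4, 5, 6}.
The largest magnitude corresponds to L = 6: |L_tot| = ℏ√(6·7) = √42 ℏ.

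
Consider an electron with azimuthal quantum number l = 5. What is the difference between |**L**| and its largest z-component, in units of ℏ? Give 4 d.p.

|L| − L_z,max ≈ 0.4772ℏ

|L| = √30 ℏ ≈ 5.4772ℏ, while L_z,max = lℏ = 5ℏ.
The difference is (√30 − 5)ℏ ≈ 0.4772ℏ.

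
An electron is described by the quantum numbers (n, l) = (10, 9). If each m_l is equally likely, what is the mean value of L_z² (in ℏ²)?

The allowed m_l values are -9, -8, -7, -6, -5, -4, -3, -2, -1, 0, 1, 2, 3, 4, 5, 6, 7, 8, 9.
⟨L_z²⟩ = ℏ²·(Σ m_l²)/(2l+1) = ℏ²·570/19 = 30ℏ².

⟨L_z²⟩ = 30 ℏ²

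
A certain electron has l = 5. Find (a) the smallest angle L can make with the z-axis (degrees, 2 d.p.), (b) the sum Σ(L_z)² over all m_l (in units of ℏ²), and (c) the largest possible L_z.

θ_min ≈ 24.09°; Σ(L_z)² = 110 ℏ²; L_z,max = 5ℏ

cos θ_min = 5/√30, so θ_min ≈ 24.09°.
Σ m_l² = 110, so Σ(L_z)² = 110 ℏ².
L_z,max = lℏ = 5ℏ.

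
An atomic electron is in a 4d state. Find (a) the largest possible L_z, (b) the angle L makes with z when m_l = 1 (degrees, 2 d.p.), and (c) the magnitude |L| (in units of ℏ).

L_z,max = 2ℏ; θ(m_l=1) ≈ 65.91°; |L| = √6 ℏ ≈ 2.449ℏ

4d means n = 4, l = 2.
L_z,max = lℏ = 2ℏ.
For m_l = 1: cos θ = 1/√6, θ ≈ 65.91°.
|L| = ℏ√(2·3) = √6 ℏ ≈ 2.449ℏ.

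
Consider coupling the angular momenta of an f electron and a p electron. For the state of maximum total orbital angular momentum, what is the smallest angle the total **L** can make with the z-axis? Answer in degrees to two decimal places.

Angular momentum addition gives L = |l₁ − l₂|, …, l₁ + l₂.
So L can be 2, 3, 4.
The maximum is L = 4, with |L_tot| = ℏ√(4·5) = 2√5 ℏ.
The minimum angle with z is arccos(4/√20) ≈ 26.57°.

θ_min ≈ 26.57°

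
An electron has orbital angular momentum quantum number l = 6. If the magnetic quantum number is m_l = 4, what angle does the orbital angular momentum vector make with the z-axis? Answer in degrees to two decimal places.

θ ≈ 51.89°

|L| = √(l(l+1)) ℏ = √42 ℏ.
L_z = m_l ℏ = 4ℏ.
cos θ = L_z/|L| = 4/√42, so θ ≈ 51.89°.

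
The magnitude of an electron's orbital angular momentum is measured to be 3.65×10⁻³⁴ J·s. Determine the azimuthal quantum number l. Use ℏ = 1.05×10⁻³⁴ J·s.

l = 3

Dividing by ℏ: |L|/ℏ ≈ 3.476.
l(l+1) ≈ 3.476² ≈ 12.08, so l = 3.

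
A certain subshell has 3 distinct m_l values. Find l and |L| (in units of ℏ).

3 = 2l + 1, so l = (3−1)/2 = 1.
Then |L| = √(l(l+1)) ℏ = √2 ℏ.

l = 1, |L| = √2 ℏ ≈ 1.414ℏ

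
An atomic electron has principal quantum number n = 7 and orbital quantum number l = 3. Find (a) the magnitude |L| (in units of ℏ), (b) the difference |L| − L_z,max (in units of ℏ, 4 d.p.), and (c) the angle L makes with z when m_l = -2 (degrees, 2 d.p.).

|L| = ℏ√(3·4) = 2√3 ℏ ≈ 3.464ℏ.
|L| − L_z,max = (2√3 − 3)ℏ ≈ 0.4641ℏ.
For m_l = -2: cos θ = -2/√12, θ ≈ 125.26°.

|L| = 2√3 ℏ ≈ 3.464ℏ; |L|−L_z,max ≈ 0.4641ℏ; θ(m_l=-2) ≈ 125.26°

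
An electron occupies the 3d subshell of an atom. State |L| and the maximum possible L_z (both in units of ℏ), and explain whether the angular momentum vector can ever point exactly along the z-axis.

For 3d, l = 2.
|L| = √6 ℏ ≈ 2.4495ℏ, while L_z,max = lℏ = 2ℏ.
Since |L| > L_z,max, the vector can never point exactly along z; the closest it comes is θ_min = arccos(2/√6) ≈ 35.3°.

No: L_z,max = 2ℏ < |L| = √6 ℏ ≈ 2.449ℏ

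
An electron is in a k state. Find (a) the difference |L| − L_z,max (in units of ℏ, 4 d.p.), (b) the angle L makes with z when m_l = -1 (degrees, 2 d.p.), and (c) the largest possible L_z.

|L|−L_z,max ≈ 0.4833ℏ; θ(m_l=-1) ≈ 97.68°; L_z,max = 7ℏ

A k state has l = 7.
|L| − L_z,max = (2√14 − 7)ℏ ≈ 0.4833ℏ.
For m_l = -1: cos θ = -1/√56, θ ≈ 97.68°.
L_z,max = lℏ = 7ℏ.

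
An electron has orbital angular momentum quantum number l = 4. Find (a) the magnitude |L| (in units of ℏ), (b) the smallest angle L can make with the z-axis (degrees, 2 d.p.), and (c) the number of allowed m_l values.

|L| = 2√5 ℏ ≈ 4.472ℏ; θ_min ≈ 26.57°; 9 values

|L| = ℏ√(4·5) = 2√5 ℏ ≈ 4.472ℏ.
cos θ_min = 4/√20, so θ_min ≈ 26.57°.
There are 2l+1 = 9 values of m_l.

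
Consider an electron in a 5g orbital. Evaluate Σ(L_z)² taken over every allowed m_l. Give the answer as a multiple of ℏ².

Σ(L_z)² = 60 ℏ²

The 5g subshell has l = 4.
The allowed m_l values are -4, -3, -2, -1, 0, 1, 2, 3, 4.
Σ m_l² = 2·(1 + 4 + 9 + 16) = 60.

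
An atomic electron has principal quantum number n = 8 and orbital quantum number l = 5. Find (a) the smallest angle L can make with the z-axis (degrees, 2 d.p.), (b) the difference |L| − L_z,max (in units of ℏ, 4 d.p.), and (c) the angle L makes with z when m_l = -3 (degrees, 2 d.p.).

θ_min ≈ 24.09°; |L|−L_z,max ≈ 0.4772ℏ; θ(m_l=-3) ≈ 123.21°

cos θ_min = 5/√30, so θ_min ≈ 24.09°.
|L| − L_z,max = (√30 − 5)ℏ ≈ 0.4772ℏ.
For m_l = -3: cos θ = -3/√30, θ ≈ 123.21°.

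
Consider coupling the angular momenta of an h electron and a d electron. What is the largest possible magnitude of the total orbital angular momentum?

By the triangle rule, |l₁ − l₂| ≤ L ≤ l₁ + l₂.
Allowed values: L = 3, 4, 5, 6, 7.
The largest magnitude corresponds to L = 7: |L_tot| = ℏ√(7·8) = 2√14 ℏ.

|L_tot|_max = 2√14 ℏ ≈ 7.483ℏ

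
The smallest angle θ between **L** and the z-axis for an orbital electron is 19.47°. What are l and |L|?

l = 8, |L| = 6√2 ℏ ≈ 8.485ℏ

cos θ_min = l/√(l(l+1)) = √(l/(l+1)), so l/(l+1) = cos²(19.47°) = 0.8889.
Solving: l = 8.
Then |L| = ℏ√(8·9) = 6√2 ℏ.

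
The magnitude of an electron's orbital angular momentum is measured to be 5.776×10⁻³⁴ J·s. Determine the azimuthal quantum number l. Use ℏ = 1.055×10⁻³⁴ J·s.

l = 5

In units of ℏ, |L| ≈ 5.475.
l(l+1) ≈ 5.475² ≈ 29.97, so l = 5.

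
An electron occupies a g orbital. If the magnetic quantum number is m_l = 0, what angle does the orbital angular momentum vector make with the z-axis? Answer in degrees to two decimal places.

A g state has l = 4.
|L| = √(l(l+1)) ℏ = 2√5 ℏ.
L_z = m_l ℏ = 0ℏ.
cos θ = L_z/|L| = 0/√20, so θ ≈ 90.00°.

θ ≈ 90.00°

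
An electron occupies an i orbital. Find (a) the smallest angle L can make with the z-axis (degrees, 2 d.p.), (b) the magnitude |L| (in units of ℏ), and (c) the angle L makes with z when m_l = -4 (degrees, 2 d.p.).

θ_min ≈ 22.21°; |L| = √42 ℏ ≈ 6.481ℏ; θ(m_l=-4) ≈ 128.11°

For an i orbital, l = 6.
cos θ_min = 6/√42, so θ_min ≈ 22.21°.
|L| = ℏ√(6·7) = √42 ℏ ≈ 6.481ℏ.
For m_l = -4: cos θ = -4/√42, θ ≈ 128.11°.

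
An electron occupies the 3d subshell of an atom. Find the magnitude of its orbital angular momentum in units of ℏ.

|L| = √6 ℏ ≈ 2.449ℏ

3d means n = 3, l = 2.
|L| = ℏ√(l(l+1)) = ℏ√(2·3) = √6 ℏ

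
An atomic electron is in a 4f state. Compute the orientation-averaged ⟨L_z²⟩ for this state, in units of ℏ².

⟨L_z²⟩ = 4 ℏ²

4f means n = 4, l = 3.
The allowed m_l values are -3, -2, -1, 0, 1, 2, 3.
⟨L_z²⟩ = ℏ²·(Σ m_l²)/(2l+1) = ℏ²·28/7 = 4ℏ².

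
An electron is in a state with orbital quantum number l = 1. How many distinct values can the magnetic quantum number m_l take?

3

The number of m_l values is 2l + 1 = 2·1 + 1 = 3.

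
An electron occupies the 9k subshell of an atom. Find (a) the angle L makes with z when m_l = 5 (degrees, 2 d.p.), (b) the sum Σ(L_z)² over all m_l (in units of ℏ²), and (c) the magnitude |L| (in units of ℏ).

θ(m_l=5) ≈ 48.08°; Σ(L_z)² = 280 ℏ²; |L| = 2√14 ℏ ≈ 7.483ℏ

The 9k subshell has l = 7.
For m_l = 5: cos θ = 5/√56, θ ≈ 48.08°.
Σ m_l² = 280, so Σ(L_z)² = 280 ℏ².
|L| = ℏ√(7·8) = 2√14 ℏ ≈ 7.483ℏ.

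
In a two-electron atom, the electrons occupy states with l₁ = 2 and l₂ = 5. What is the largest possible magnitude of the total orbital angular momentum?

|L_tot|_max = 2√14 ℏ ≈ 7.483ℏ

The total orbital quantum number L ranges from |l₁ − l₂| to l₁ + l₂ in integer steps.
So L can be 3, 4, 5, 6, 7.
The largest magnitude corresponds to L = 7: |L_tot| = ℏ√(7·8) = 2√14 ℏ.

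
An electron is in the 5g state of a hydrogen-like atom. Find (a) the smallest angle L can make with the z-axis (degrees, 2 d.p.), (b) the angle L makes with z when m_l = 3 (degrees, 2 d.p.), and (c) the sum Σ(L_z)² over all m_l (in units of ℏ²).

θ_min ≈ 26.57°; θ(m_l=3) ≈ 47.87°; Σ(L_z)² = 60 ℏ²

5g means n = 5, l = 4.
cos θ_min = 4/√20, so θ_min ≈ 26.57°.
For m_l = 3: cos θ = 3/√20, θ ≈ 47.87°.
Σ m_l² = 60, so Σ(L_z)² = 60 ℏ².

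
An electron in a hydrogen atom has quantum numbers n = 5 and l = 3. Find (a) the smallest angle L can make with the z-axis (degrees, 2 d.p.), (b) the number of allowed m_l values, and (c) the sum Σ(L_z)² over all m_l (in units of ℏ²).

θ_min ≈ 30.00°; 7 values; Σ(L_z)² = 28 ℏ²

cos θ_min = 3/√12, so θ_min ≈ 30.00°.
There are 2l+1 = 7 values of m_l.
Σ m_l² = 28, so Σ(L_z)² = 28 ℏ².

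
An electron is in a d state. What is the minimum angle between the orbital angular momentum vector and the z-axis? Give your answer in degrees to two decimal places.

D corresponds to l = 2.
|L| = ℏ√(l(l+1)) = √6 ℏ.
The smallest angle corresponds to the largest L_z, i.e. m_l = l = 2, giving L_z = 2ℏ.
cos θ_min = 2/√6, so θ_min ≈ 35.26°.

θ_min ≈ 35.26°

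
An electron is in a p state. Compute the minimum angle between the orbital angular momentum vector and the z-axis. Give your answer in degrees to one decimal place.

θ_min ≈ 45.0°

A p state has l = 1.
|L| = ℏ√(l(l+1)) = √2 ℏ.
The smallest angle corresponds to the largest L_z, i.e. m_l = l = 1, giving L_z = 1ℏ.
cos θ_min = 1/√2, so θ_min ≈ 45.0°.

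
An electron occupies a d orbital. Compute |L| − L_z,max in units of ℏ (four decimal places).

|L| − L_z,max ≈ 0.4495ℏ

A d state has l = 2.
|L| = √6 ℏ ≈ 2.4495ℏ, while L_z,max = lℏ = 2ℏ.
The difference is (√6 − 2)ℏ ≈ 0.4495ℏ.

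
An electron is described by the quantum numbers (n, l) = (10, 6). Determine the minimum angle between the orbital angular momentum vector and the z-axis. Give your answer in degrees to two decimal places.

θ_min ≈ 22.21°

|L| = ℏ√(l(l+1)) = √42 ℏ.
The smallest angle corresponds to the largest L_z, i.e. m_l = l = 6, giving L_z = 6ℏ.
cos θ_min = 6/√42, so θ_min ≈ 22.21°.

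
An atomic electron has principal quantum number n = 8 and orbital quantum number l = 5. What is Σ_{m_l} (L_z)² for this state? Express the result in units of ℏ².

m_l runs from −5 to 5, i.e. {-5, -4, -3, -2, -1, 0, 1, 2, 3, 4, 5}.
Σ m_l² = l(l+1)(2l+1)/3 = 5·6·11/3 = 110.

Σ(L_z)² = 110 ℏ²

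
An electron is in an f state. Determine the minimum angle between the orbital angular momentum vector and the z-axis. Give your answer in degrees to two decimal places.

The letter f corresponds to l = 3.
|L|² = l(l+1)ℏ² = 12ℏ², so |L| = 2√3 ℏ.
The smallest angle corresponds to the largest L_z, i.e. m_l = l = 3, giving L_z = 3ℏ.
cos θ_min = 3/√12, so θ_min ≈ 30.00°.

θ_min ≈ 30.00°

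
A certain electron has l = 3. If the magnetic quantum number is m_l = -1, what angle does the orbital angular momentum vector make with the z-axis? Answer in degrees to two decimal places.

θ ≈ 106.78°

|L| = ℏ√(l(l+1)) = 2√3 ℏ.
L_z = m_l ℏ = −1ℏ.
cos θ = L_z/|L| = -1/√12, so θ ≈ 106.78°.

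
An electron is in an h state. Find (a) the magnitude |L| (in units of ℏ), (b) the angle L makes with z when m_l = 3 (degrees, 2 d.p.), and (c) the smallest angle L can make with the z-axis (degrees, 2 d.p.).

|L| = √30 ℏ ≈ 5.477ℏ; θ(m_l=3) ≈ 56.79°; θ_min ≈ 24.09°

The letter h corresponds to l = 5.
|L| = ℏ√(5·6) = √30 ℏ ≈ 5.477ℏ.
For m_l = 3: cos θ = 3/√30, θ ≈ 56.79°.
cos θ_min = 5/√30, so θ_min ≈ 24.09°.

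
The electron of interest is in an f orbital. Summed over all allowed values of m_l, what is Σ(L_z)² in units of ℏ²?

An f state has l = 3.
The allowed m_l values are -3, -2, -1, 0, 1, 2, 3.
Σ m_l² = 2·(1 + 4 + 9) = 28.

Σ(L_z)² = 28 ℏ²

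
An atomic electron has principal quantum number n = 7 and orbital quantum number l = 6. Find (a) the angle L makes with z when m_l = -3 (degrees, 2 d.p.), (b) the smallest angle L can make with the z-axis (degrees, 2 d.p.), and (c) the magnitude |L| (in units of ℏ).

θ(m_l=-3) ≈ 117.58°; θ_min ≈ 22.21°; |L| = √42 ℏ ≈ 6.481ℏ

For m_l = -3: cos θ = -3/√42, θ ≈ 117.58°.
cos θ_min = 6/√42, so θ_min ≈ 22.21°.
|L| = ℏ√(6·7) = √42 ℏ ≈ 6.481ℏ.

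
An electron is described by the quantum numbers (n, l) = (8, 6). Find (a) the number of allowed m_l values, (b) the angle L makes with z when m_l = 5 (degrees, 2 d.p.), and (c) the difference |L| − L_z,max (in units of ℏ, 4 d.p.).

There are 2l+1 = 13 values of m_l.
For m_l = 5: cos θ = 5/√42, θ ≈ 39.51°.
|L| − L_z,max = (√42 − 6)ℏ ≈ 0.4807ℏ.

13 values; θ(m_l=5) ≈ 39.51°; |L|−L_z,max ≈ 0.4807ℏ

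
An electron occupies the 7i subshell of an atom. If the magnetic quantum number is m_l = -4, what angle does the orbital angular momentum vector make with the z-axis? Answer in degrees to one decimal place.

7i means n = 7, l = 6.
|L|² = l(l+1)ℏ² = 42ℏ², so |L| = √42 ℏ.
L_z = m_l ℏ = −4ℏ.
cos θ = L_z/|L| = -4/√42, so θ ≈ 128.1°.

θ ≈ 128.1°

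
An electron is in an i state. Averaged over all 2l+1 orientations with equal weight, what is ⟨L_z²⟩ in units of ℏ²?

An i state has l = 6.
The allowed m_l values are -6, -5, -4, -3, -2, -1, 0, 1, 2, 3, 4, 5, 6.
⟨L_z²⟩ = ℏ²·(Σ m_l²)/(2l+1) = ℏ²·182/13 = 14ℏ².

⟨L_z²⟩ = 14 ℏ²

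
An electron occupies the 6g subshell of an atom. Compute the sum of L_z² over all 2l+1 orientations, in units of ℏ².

Σ(L_z)² = 60 ℏ²

For 6g, l = 4.
m_l ∈ {-4, -3, -2, -1, 0, 1, 2, 3, 4}.
Σ m_l² = 2·(1 + 4 + 9 + 16) = 60.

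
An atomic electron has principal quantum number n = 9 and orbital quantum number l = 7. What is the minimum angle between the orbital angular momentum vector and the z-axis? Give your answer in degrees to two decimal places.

|L| = ℏ√(l(l+1)) = 2√14 ℏ.
The smallest angle corresponds to the largest L_z, i.e. m_l = l = 7, giving L_z = 7ℏ.
cos θ_min = 7/√56, so θ_min ≈ 20.70°.

θ_min ≈ 20.70°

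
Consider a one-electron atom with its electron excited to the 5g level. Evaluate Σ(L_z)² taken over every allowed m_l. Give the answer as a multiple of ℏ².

The 5g level has l = 4.
m_l runs from −4 to 4, i.e. {-4, -3, -2, -1, 0, 1, 2, 3, 4}.
Σ m_l² = l(l+1)(2l+1)/3 = 4·5·9/3 = 60.

Σ(L_z)² = 60 ℏ²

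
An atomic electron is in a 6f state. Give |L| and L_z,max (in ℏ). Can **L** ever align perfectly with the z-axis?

No: L_z,max = 3ℏ < |L| = 2√3 ℏ ≈ 3.464ℏ

6f means n = 6, l = 3.
|L| = 2√3 ℏ ≈ 3.4641ℏ, while L_z,max = lℏ = 3ℏ.
Since |L| > L_z,max, the vector can never point exactly along z; the closest it comes is θ_min = arccos(3/√12) ≈ 30.0°.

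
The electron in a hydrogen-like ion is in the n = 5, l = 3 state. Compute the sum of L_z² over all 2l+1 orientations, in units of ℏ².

Σ(L_z)² = 28 ℏ²

The allowed m_l values are -3, -2, -1, 0, 1, 2, 3.
Σ m_l² = 2·(1 + 4 + 9) = 28.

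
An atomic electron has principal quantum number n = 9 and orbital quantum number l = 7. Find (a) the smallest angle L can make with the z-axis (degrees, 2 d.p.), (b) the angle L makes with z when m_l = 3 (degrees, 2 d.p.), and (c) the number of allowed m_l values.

θ_min ≈ 20.70°; θ(m_l=3) ≈ 66.37°; 15 values

cos θ_min = 7/√56, so θ_min ≈ 20.70°.
For m_l = 3: cos θ = 3/√56, θ ≈ 66.37°.
There are 2l+1 = 15 values of m_l.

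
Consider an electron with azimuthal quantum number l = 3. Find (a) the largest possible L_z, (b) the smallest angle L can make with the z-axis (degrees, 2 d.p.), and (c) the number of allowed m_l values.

L_z,max = lℏ = 3ℏ.
cos θ_min = 3/√12, so θ_min ≈ 30.00°.
There are 2l+1 = 7 values of m_l.

L_z,max = 3ℏ; θ_min ≈ 30.00°; 7 values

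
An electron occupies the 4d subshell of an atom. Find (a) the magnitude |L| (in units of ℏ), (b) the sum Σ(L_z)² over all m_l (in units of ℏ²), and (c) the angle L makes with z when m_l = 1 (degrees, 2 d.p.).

|L| = √6 ℏ ≈ 2.449ℏ; Σ(L_z)² = 10 ℏ²; θ(m_l=1) ≈ 65.91°

The 4d subshell has l = 2.
|L| = ℏ√(2·3) = √6 ℏ ≈ 2.449ℏ.
Σ m_l² = 10, so Σ(L_z)² = 10 ℏ².
For m_l = 1: cos θ = 1/√6, θ ≈ 65.91°.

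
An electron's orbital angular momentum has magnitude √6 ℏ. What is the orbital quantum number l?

l = 2

|L| = ℏ√(l(l+1)), so l(l+1) = 6.
The positive root is l = 2.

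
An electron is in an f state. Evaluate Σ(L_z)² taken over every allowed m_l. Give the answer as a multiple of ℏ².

Σ(L_z)² = 28 ℏ²

For an f orbital, l = 3.
The allowed m_l values are -3, -2, -1, 0, 1, 2, 3.
Σ m_l² = 2·(1 + 4 + 9) = 28.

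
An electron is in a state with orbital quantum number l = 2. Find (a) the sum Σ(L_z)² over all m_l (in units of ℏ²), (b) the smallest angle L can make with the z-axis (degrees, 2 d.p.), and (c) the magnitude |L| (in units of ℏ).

Σ(L_z)² = 10 ℏ²; θ_min ≈ 35.26°; |L| = √6 ℏ ≈ 2.449ℏ

Σ m_l² = 10, so Σ(L_z)² = 10 ℏ².
cos θ_min = 2/√6, so θ_min ≈ 35.26°.
|L| = ℏ√(2·3) = √6 ℏ ≈ 2.449ℏ.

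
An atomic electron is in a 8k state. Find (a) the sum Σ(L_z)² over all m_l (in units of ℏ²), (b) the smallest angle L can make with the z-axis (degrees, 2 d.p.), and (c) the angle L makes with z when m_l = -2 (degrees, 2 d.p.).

Σ(L_z)² = 280 ℏ²; θ_min ≈ 20.70°; θ(m_l=-2) ≈ 105.50°

8k means n = 8, l = 7.
Σ m_l² = 280, so Σ(L_z)² = 280 ℏ².
cos θ_min = 7/√56, so θ_min ≈ 20.70°.
For m_l = -2: cos θ = -2/√56, θ ≈ 105.50°.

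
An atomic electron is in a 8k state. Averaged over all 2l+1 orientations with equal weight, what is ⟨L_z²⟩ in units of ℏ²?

The 8k subshell has l = 7.
m_l runs from −7 to 7, i.e. {-7, -6, -5, -4, -3, -2, -1, 0, 1, 2, 3, 4, 5, 6, 7}.
⟨L_z²⟩ = ℏ²·l(l+1)/3 = 18.67ℏ².

⟨L_z²⟩ = 18.67 ℏ²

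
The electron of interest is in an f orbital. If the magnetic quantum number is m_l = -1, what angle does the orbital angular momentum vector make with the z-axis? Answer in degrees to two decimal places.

An f state has l = 3.
|L| = ℏ√(l(l+1)) = 2√3 ℏ.
L_z = m_l ℏ = −1ℏ.
cos θ = L_z/|L| = -1/√12, so θ ≈ 106.78°.

θ ≈ 106.78°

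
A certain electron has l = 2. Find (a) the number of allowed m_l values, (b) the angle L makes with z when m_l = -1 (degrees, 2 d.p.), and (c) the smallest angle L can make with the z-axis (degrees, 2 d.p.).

There are 2l+1 = 5 values of m_l.
For m_l = -1: cos θ = -1/√6, θ ≈ 114.09°.
cos θ_min = 2/√6, so θ_min ≈ 35.26°.

5 values; θ(m_l=-1) ≈ 114.09°; θ_min ≈ 35.26°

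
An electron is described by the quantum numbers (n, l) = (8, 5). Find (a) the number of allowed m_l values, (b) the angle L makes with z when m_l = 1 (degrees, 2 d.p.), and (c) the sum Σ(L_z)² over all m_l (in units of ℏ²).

11 values; θ(m_l=1) ≈ 79.48°; Σ(L_z)² = 110 ℏ²

There are 2l+1 = 11 values of m_l.
For m_l = 1: cos θ = 1/√30, θ ≈ 79.48°.
Σ m_l² = 110, so Σ(L_z)² = 110 ℏ².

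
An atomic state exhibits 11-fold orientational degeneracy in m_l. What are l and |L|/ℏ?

l = 5, |L| = √30 ℏ ≈ 5.477ℏ

Since there are 2l+1 = 11 values of m_l, l = 5.
|L| = ℏ√(l(l+1)) = ℏ√(5·6) = √30 ℏ.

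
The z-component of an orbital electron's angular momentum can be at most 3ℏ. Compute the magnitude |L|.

L_z,max = lℏ, so l = 3.
|L| = ℏ√(l(l+1)) = 2√3 ℏ.

|L| = 2√3 ℏ ≈ 3.464ℏ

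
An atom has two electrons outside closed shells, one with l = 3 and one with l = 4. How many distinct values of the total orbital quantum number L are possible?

The total orbital quantum number L ranges from |l₁ − l₂| to l₁ + l₂ in integer steps.
So L can be 1, 2, 3, 4, 5, 6, 7.
That is 7 values.

7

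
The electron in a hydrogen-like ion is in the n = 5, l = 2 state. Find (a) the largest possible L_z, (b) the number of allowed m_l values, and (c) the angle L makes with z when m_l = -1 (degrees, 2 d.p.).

L_z,max = 2ℏ; 5 values; θ(m_l=-1) ≈ 114.09°

L_z,max = lℏ = 2ℏ.
There are 2l+1 = 5 values of m_l.
For m_l = -1: cos θ = -1/√6, θ ≈ 114.09°.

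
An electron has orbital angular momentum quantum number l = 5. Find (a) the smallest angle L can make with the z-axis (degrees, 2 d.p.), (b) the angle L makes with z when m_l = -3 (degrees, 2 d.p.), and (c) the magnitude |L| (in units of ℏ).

cos θ_min = 5/√30, so θ_min ≈ 24.09°.
For m_l = -3: cos θ = -3/√30, θ ≈ 123.21°.
|L| = ℏ√(5·6) = √30 ℏ ≈ 5.477ℏ.

θ_min ≈ 24.09°; θ(m_l=-3) ≈ 123.21°; |L| = √30 ℏ ≈ 5.477ℏ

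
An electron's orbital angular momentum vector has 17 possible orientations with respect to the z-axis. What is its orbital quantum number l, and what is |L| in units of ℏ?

l = 8, |L| = 6√2 ℏ ≈ 8.485ℏ

2l + 1 = 17 ⇒ l = 8.
|L| = ℏ√(l(l+1)) = ℏ√(8·9) = 6√2 ℏ.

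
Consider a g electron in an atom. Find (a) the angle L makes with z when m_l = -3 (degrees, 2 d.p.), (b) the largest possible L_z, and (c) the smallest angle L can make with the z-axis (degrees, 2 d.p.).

A g state has l = 4.
For m_l = -3: cos θ = -3/√20, θ ≈ 132.13°.
L_z,max = lℏ = 4ℏ.
cos θ_min = 4/√20, so θ_min ≈ 26.57°.

θ(m_l=-3) ≈ 132.13°; L_z,max = 4ℏ; θ_min ≈ 26.57°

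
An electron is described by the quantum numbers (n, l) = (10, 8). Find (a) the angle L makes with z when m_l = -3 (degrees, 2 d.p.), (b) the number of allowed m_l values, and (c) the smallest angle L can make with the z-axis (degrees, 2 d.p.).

For m_l = -3: cos θ = -3/√72, θ ≈ 110.70°.
There are 2l+1 = 17 values of m_l.
cos θ_min = 8/√72, so θ_min ≈ 19.47°.

θ(m_l=-3) ≈ 110.70°; 17 values; θ_min ≈ 19.47°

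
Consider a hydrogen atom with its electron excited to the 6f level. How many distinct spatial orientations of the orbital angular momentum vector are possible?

The 6f level has l = 3.
The number of m_l values is 2l + 1 = 2·3 + 1 = 7.

7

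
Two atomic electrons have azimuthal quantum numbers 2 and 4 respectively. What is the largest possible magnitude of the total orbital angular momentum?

By the triangle rule, |l₁ − l₂| ≤ L ≤ l₁ + l₂.
So L can be 2, 3, 4, 5, 6.
The largest magnitude corresponds to L = 6: |L_tot| = ℏ√(6·7) = √42 ℏ.

|L_tot|_max = √42 ℏ ≈ 6.481ℏ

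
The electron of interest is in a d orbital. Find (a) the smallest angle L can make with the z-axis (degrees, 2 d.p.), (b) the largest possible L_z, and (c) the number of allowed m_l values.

A d state has l = 2.
cos θ_min = 2/√6, so θ_min ≈ 35.26°.
L_z,max = lℏ = 2ℏ.
There are 2l+1 = 5 values of m_l.

θ_min ≈ 35.26°; L_z,max = 2ℏ; 5 values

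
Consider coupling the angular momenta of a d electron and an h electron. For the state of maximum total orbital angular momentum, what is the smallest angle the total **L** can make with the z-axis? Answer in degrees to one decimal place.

θ_min ≈ 20.7°

L runs from |2 − 5| = 3 to 2 + 5 = 7.
So L can be 3, 4, 5, 6, 7.
The maximum is L = 7, with |L_tot| = ℏ√(7·8) = 2√14 ℏ.
The minimum angle with z is arccos(7/√56) ≈ 20.7°.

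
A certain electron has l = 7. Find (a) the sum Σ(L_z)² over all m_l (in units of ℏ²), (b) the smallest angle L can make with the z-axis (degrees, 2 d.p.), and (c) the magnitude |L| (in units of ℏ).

Σ(L_z)² = 280 ℏ²; θ_min ≈ 20.70°; |L| = 2√14 ℏ ≈ 7.483ℏ

Σ m_l² = 280, so Σ(L_z)² = 280 ℏ².
cos θ_min = 7/√56, so θ_min ≈ 20.70°.
|L| = ℏ√(7·8) = 2√14 ℏ ≈ 7.483ℏ.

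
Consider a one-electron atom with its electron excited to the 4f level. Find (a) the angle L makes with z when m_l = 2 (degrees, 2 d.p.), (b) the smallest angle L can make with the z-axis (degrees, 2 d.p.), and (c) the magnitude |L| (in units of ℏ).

The 4f level has l = 3.
For m_l = 2: cos θ = 2/√12, θ ≈ 54.74°.
cos θ_min = 3/√12, so θ_min ≈ 30.00°.
|L| = ℏ√(3·4) = 2√3 ℏ ≈ 3.464ℏ.

θ(m_l=2) ≈ 54.74°; θ_min ≈ 30.00°; |L| = 2√3 ℏ ≈ 3.464ℏ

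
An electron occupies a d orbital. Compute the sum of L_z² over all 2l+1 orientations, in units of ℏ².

Σ(L_z)² = 10 ℏ²

The letter d corresponds to l = 2.
m_l ∈ {-2, -1, 0, 1, 2}.
Σ m_l² = 2·(1 + 4) = 10.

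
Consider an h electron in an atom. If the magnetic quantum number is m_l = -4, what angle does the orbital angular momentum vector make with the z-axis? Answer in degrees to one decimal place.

For an h orbital, l = 5.
|L| = √(l(l+1)) ℏ = √30 ℏ.
L_z = m_l ℏ = −4ℏ.
cos θ = L_z/|L| = -4/√30, so θ ≈ 136.9°.

θ ≈ 136.9°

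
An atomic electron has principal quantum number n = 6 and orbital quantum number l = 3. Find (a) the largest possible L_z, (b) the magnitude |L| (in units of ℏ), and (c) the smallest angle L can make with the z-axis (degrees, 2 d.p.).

L_z,max = 3ℏ; |L| = 2√3 ℏ ≈ 3.464ℏ; θ_min ≈ 30.00°

L_z,max = lℏ = 3ℏ.
|L| = ℏ√(3·4) = 2√3 ℏ ≈ 3.464ℏ.
cos θ_min = 3/√12, so θ_min ≈ 30.00°.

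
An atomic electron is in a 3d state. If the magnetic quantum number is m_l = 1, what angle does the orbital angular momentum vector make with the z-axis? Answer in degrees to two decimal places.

3d means n = 3, l = 2.
|L|² = l(l+1)ℏ² = 6ℏ², so |L| = √6 ℏ.
L_z = m_l ℏ = 1ℏ.
cos θ = L_z/|L| = 1/√6, so θ ≈ 65.91°.

θ ≈ 65.91°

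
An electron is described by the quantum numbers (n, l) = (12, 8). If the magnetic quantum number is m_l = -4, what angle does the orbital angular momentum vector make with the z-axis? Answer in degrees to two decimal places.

|L|² = l(l+1)ℏ² = 72ℏ², so |L| = 6√2 ℏ.
L_z = m_l ℏ = −4ℏ.
cos θ = L_z/|L| = -4/√72, so θ ≈ 118.13°.

θ ≈ 118.13°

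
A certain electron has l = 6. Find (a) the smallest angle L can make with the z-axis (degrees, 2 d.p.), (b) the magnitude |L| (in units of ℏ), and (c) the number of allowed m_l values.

cos θ_min = 6/√42, so θ_min ≈ 22.21°.
|L| = ℏ√(6·7) = √42 ℏ ≈ 6.481ℏ.
There are 2l+1 = 13 values of m_l.

θ_min ≈ 22.21°; |L| = √42 ℏ ≈ 6.481ℏ; 13 values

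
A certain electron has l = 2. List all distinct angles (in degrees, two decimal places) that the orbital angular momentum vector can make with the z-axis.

θ ∈ {35.26°, 65.91°, 90.00°, 114.09°, 144.74°}

|L| = ℏ√(l(l+1)) = √6 ℏ.
cos θ = m_l/√6 for each m_l ∈ {-2, -1, 0, 1, 2}.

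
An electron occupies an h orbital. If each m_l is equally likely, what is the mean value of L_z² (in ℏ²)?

⟨L_z²⟩ = 10 ℏ²

The letter h corresponds to l = 5.
m_l ∈ {-5, -4, -3, -2, -1, 0, 1, 2, 3, 4, 5}.
⟨L_z²⟩ = ℏ²·(Σ m_l²)/(2l+1) = ℏ²·110/11 = 10ℏ².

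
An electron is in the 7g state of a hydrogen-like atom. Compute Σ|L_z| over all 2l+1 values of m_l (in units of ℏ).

Σ|L_z| = 20 ℏ

For 7g, l = 4.
m_l runs from −4 to 4, i.e. {-4, -3, -2, -1, 0, 1, 2, 3, 4}.
Σ|m_l| = l(l+1) = 20.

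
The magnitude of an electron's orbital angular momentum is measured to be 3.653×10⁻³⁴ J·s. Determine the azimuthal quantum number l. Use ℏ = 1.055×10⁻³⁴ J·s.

In units of ℏ, |L| ≈ 3.463.
(|L|/ℏ)² = l(l+1) ≈ 11.99 ⇒ l = 3.

l = 3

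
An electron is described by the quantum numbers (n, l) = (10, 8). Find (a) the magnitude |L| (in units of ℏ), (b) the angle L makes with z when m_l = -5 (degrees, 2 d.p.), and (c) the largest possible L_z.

|L| = ℏ√(8·9) = 6√2 ℏ ≈ 8.485ℏ.
For m_l = -5: cos θ = -5/√72, θ ≈ 126.10°.
L_z,max = lℏ = 8ℏ.

|L| = 6√2 ℏ ≈ 8.485ℏ; θ(m_l=-5) ≈ 126.10°; L_z,max = 8ℏ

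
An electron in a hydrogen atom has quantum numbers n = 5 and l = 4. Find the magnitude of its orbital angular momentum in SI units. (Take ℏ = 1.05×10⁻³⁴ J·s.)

|L| = ℏ√(l(l+1)) = ℏ√(4·5) = 2√5 ℏ
Numerically, |L| = 4.472 × (1.05×10⁻³⁴ J·s) = 4.70×10⁻³⁴ J·s.

|L| = 4.70×10⁻³⁴ J·s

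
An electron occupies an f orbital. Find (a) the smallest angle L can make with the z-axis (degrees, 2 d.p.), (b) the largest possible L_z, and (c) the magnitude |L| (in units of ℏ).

For an f orbital, l = 3.
cos θ_min = 3/√12, so θ_min ≈ 30.00°.
L_z,max = lℏ = 3ℏ.
|L| = ℏ√(3·4) = 2√3 ℏ ≈ 3.464ℏ.

θ_min ≈ 30.00°; L_z,max = 3ℏ; |L| = 2√3 ℏ ≈ 3.464ℏ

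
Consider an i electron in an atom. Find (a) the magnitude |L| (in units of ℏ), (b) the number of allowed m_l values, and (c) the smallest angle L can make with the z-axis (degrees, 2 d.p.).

The letter i corresponds to l = 6.
|L| = ℏ√(6·7) = √42 ℏ ≈ 6.481ℏ.
There are 2l+1 = 13 values of m_l.
cos θ_min = 6/√42, so θ_min ≈ 22.21°.

|L| = √42 ℏ ≈ 6.481ℏ; 13 values; θ_min ≈ 22.21°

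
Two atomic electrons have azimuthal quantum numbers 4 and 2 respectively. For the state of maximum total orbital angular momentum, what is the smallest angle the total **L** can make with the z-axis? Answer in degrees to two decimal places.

The total orbital quantum number L ranges from |l₁ − l₂| to l₁ + l₂ in integer steps.
So L can be 2, 3, 4, 5, 6.
The maximum is L = 6, with |L_tot| = ℏ√(6·7) = √42 ℏ.
The minimum angle with z is arccos(6/√42) ≈ 22.21°.

θ_min ≈ 22.21°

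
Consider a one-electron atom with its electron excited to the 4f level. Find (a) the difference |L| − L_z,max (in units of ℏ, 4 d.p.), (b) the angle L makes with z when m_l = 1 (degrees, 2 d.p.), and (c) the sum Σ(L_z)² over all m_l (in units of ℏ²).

The 4f level has l = 3.
|L| − L_z,max = (2√3 − 3)ℏ ≈ 0.4641ℏ.
For m_l = 1: cos θ = 1/√12, θ ≈ 73.22°.
Σ m_l² = 28, so Σ(L_z)² = 28 ℏ².

|L|−L_z,max ≈ 0.4641ℏ; θ(m_l=1) ≈ 73.22°; Σ(L_z)² = 28 ℏ²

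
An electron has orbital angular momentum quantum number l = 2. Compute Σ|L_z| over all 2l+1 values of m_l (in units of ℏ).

The allowed m_l values are -2, -1, 0, 1, 2.
Σ|m_l| = l(l+1) = 6.

Σ|L_z| = 6 ℏ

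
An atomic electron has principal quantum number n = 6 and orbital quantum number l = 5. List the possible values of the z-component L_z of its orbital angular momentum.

L_z = m_l ℏ with m_l ranging from −l to +l in integer steps.
For l = 5: m_l ∈ {-5, -4, -3, -2, -1, 0, 1, 2, 3, 4, 5}.

L_z ∈ {−5ℏ, −4ℏ, −3ℏ, −2ℏ, −ℏ, 0, ℏ, 2ℏ, 3ℏ, 4ℏ, 5ℏ}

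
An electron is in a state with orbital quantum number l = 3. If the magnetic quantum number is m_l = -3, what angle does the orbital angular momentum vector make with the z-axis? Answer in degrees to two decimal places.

|L| = ℏ√(l(l+1)) = 2√3 ℏ.
L_z = m_l ℏ = −3ℏ.
cos θ = L_z/|L| = -3/√12, so θ ≈ 150.00°.

θ ≈ 150.00°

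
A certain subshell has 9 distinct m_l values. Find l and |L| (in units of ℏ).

2l + 1 = 9 ⇒ l = 4.
|L| = ℏ√(l(l+1)) = ℏ√(4·5) = 2√5 ℏ.

l = 4, |L| = 2√5 ℏ ≈ 4.472ℏ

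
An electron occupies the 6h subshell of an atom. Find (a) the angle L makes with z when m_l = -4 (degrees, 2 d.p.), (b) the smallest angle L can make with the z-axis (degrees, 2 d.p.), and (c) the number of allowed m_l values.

For 6h, l = 5.
For m_l = -4: cos θ = -4/√30, θ ≈ 136.91°.
cos θ_min = 5/√30, so θ_min ≈ 24.09°.
There are 2l+1 = 11 values of m_l.

θ(m_l=-4) ≈ 136.91°; θ_min ≈ 24.09°; 11 values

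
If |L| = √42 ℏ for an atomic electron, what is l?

l = 6

(|L|/ℏ)² = l(l+1) = 42.
l² + l − 42 = 0 ⇒ l = 6.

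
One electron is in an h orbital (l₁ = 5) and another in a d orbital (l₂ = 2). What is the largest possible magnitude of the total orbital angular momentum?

L runs from |5 − 2| = 3 to 5 + 2 = 7.
Allowed values: L = 3, 4, 5, 6, 7.
The largest magnitude corresponds to L = 7: |L_tot| = ℏ√(7·8) = 2√14 ℏ.

|L_tot|_max = 2√14 ℏ ≈ 7.483ℏ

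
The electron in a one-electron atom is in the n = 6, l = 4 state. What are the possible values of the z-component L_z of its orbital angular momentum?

L_z ∈ {−4ℏ, −3ℏ, −2ℏ, −ℏ, 0, ℏ, 2ℏ, 3ℏ, 4ℏ}

L_z = m_l ℏ with m_l ranging from −l to +l in integer steps.
For l = 4: m_l ∈ {-4, -3, -2, -1, 0, 1, 2, 3, 4}.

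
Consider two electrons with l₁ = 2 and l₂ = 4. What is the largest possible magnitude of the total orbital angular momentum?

The total orbital quantum number L ranges from |l₁ − l₂| to l₁ + l₂ in integer steps.
Allowed values: L = 2, 3, 4, 5, 6.
The largest magnitude corresponds to L = 6: |L_tot| = ℏ√(6·7) = √42 ℏ.

|L_tot|_max = √42 ℏ ≈ 6.481ℏ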